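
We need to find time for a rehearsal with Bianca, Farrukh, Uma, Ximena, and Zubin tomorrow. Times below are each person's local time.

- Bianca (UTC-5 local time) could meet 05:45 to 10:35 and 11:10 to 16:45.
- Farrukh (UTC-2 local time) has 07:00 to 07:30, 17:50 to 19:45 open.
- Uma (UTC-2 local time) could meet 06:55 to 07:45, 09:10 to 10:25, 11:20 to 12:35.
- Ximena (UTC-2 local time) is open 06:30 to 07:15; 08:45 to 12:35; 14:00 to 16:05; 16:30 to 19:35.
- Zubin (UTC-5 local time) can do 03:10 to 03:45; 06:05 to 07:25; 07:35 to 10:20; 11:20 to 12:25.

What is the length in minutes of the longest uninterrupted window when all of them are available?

Bianca in UTC: 10:45-15:35, 16:10-21:45 (add 5h to convert from UTC-5).
Farrukh in UTC: 09:00-09:30, 19:50-21:45 (add 2h to convert from UTC-2).
Uma in UTC: 08:55-09:45, 11:10-12:25, 13:20-14:35 (add 2h to convert from UTC-2).
Ximena in UTC: 08:30-09:15, 10:45-14:35, 16:00-18:05, 18:30-21:35 (add 2h to convert from UTC-2).
Zubin in UTC: 08:10-08:45, 11:05-12:25, 12:35-15:20, 16:20-17:25 (add 5h to convert from UTC-5).
Bianca ∩ Farrukh: 19:50-21:45.
Bianca ∩ Farrukh ∩ Uma: ∅.
Bianca ∩ Farrukh ∩ Uma ∩ Ximena: ∅.
Bianca ∩ Farrukh ∩ Uma ∩ Ximena ∩ Zubin: ∅.
There is no time when everyone is free.
No common window exists, so the longest block is 0 minutes.

0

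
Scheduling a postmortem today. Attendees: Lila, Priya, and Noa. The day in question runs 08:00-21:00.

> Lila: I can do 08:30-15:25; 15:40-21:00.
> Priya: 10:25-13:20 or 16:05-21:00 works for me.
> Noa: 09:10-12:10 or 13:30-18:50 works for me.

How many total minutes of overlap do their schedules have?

270

Lila ∩ Priya: 10:25-13:20, 16:05-21:00.
Lila ∩ Priya ∩ Noa: 10:25-12:10, 16:05-18:50.
Summing the common windows: 105 + 165 = 270 minutes.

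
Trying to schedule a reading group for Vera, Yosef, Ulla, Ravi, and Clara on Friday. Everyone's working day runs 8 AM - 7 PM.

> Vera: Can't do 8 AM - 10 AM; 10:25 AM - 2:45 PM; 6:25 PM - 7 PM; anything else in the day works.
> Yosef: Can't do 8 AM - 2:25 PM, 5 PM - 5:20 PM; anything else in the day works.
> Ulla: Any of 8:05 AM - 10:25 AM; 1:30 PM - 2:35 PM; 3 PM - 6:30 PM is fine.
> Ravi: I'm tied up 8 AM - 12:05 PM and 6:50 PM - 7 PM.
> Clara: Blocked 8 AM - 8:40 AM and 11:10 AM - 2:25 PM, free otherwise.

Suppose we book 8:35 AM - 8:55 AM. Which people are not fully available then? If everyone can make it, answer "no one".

Vera free: 10:00-10:25, 14:45-18:25 (invert busy blocks within the working day).
Yosef free: 14:25-17:00, 17:20-19:00 (invert busy blocks within the working day).
Ulla free: 08:05-10:25, 13:30-14:35, 15:00-18:30.
Ravi free: 12:05-18:50 (invert busy blocks within the working day).
Clara free: 08:40-11:10, 14:25-19:00 (invert busy blocks within the working day).
Vera: not fully free for 08:35-08:55. Yosef: not fully free for 08:35-08:55. Ulla: free for 08:35-08:55. Ravi: not fully free for 08:35-08:55. Clara: not fully free for 08:35-08:55.

Clara, Ravi, Vera, Yosef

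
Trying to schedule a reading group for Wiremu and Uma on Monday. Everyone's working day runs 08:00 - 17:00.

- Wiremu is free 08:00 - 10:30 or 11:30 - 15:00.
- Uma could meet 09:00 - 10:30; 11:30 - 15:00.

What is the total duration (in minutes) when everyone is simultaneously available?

300

Wiremu ∩ Uma: 09:00-10:30, 11:30-15:00.
So the common availability across everyone is 09:00-10:30, 11:30-15:00.
Summing the common windows: 90 + 210 = 300 minutes.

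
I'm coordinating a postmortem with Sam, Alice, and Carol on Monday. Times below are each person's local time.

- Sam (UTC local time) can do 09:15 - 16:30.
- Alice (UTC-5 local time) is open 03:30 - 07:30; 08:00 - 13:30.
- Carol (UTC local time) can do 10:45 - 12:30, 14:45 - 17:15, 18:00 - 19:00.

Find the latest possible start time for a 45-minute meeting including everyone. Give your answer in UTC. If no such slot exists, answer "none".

15:45

Sam in UTC: 09:15-16:30.
Alice in UTC: 08:30-12:30, 13:00-18:30 (add 5h to convert from UTC-5).
Carol in UTC: 10:45-12:30, 14:45-17:15, 18:00-19:00.
Sam ∩ Alice: 09:15-12:30, 13:00-16:30.
Sam ∩ Alice ∩ Carol: 10:45-12:30, 14:45-16:30.
The last common window of at least 45 minutes is 14:45-16:30; a 45-minute meeting can start as late as 15:45 and still end by 16:30.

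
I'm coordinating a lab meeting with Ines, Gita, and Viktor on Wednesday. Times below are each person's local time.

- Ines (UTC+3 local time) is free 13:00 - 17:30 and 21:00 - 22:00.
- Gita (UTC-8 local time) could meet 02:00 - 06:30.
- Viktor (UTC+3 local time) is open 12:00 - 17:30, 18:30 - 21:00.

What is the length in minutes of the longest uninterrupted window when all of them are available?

Ines in UTC: 10:00-14:30, 18:00-19:00 (subtract 3h to convert from UTC+3).
Gita in UTC: 10:00-14:30 (add 8h to convert from UTC-8).
Viktor in UTC: 09:00-14:30, 15:30-18:00 (subtract 3h to convert from UTC+3).
Ines ∩ Gita: 10:00-14:30.
Ines ∩ Gita ∩ Viktor: 10:00-14:30.
The longest is 10:00-14:30 at 270 minutes.

270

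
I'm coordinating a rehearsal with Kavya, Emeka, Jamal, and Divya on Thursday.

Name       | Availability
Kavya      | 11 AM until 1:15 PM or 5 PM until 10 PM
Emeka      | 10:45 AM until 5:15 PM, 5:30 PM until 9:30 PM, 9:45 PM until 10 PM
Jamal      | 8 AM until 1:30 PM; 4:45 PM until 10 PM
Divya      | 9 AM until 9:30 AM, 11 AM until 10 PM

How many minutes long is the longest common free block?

240

Kavya ∩ Emeka: 11:00-13:15, 17:00-17:15, 17:30-21:30, 21:45-22:00.
Kavya ∩ Emeka ∩ Jamal: 11:00-13:15, 17:00-17:15, 17:30-21:30, 21:45-22:00.
Kavya ∩ Emeka ∩ Jamal ∩ Divya: 11:00-13:15, 17:00-17:15, 17:30-21:30, 21:45-22:00.
The longest is 17:30-21:30 at 240 minutes.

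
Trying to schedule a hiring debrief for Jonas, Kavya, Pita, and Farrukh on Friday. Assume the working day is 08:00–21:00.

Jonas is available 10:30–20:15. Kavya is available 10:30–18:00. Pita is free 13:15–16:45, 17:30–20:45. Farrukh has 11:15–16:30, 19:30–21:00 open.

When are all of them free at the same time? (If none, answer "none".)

13:15-16:30

Jonas ∩ Kavya: 10:30-18:00.
Jonas ∩ Kavya ∩ Pita: 13:15-16:45, 17:30-18:00.
Jonas ∩ Kavya ∩ Pita ∩ Farrukh: 13:15-16:30.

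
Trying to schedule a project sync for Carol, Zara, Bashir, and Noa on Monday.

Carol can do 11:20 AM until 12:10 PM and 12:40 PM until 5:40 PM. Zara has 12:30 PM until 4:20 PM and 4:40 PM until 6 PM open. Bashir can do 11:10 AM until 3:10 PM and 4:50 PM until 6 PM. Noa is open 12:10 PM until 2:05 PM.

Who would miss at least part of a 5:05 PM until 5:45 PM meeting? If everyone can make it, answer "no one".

Carol: not fully free for 17:05-17:45. Zara: free for 17:05-17:45. Bashir: free for 17:05-17:45. Noa: not fully free for 17:05-17:45.

Carol, Noa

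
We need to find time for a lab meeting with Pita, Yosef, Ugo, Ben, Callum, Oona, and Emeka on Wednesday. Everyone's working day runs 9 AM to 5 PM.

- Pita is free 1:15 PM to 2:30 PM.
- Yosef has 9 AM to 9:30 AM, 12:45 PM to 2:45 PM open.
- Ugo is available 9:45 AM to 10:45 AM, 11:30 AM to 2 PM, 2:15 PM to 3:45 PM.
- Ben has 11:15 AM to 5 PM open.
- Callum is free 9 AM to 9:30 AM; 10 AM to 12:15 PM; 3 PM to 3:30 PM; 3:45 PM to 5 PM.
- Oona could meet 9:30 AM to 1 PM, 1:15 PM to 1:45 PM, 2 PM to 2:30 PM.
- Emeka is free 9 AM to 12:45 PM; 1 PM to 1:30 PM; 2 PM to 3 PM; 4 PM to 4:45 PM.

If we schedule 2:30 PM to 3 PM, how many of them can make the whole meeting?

3

Ugo, Ben, and Emeka can make the full 14:30-15:00 slot — that's 3.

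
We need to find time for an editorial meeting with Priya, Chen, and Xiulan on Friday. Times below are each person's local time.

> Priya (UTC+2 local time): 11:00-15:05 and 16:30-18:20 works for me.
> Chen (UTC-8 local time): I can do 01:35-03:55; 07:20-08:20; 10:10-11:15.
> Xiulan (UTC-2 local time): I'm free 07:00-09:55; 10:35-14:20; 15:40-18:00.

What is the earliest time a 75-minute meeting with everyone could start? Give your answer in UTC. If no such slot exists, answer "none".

09:35

Priya in UTC: 09:00-13:05, 14:30-16:20 (subtract 2h to convert from UTC+2).
Chen in UTC: 09:35-11:55, 15:20-16:20, 18:10-19:15 (add 8h to convert from UTC-8).
Xiulan in UTC: 09:00-11:55, 12:35-16:20, 17:40-20:00 (add 2h to convert from UTC-2).
Priya ∩ Chen: 09:35-11:55, 15:20-16:20.
Priya ∩ Chen ∩ Xiulan: 09:35-11:55, 15:20-16:20.
The first common window of at least 75 minutes is 09:35-11:55, so the earliest start is 09:35.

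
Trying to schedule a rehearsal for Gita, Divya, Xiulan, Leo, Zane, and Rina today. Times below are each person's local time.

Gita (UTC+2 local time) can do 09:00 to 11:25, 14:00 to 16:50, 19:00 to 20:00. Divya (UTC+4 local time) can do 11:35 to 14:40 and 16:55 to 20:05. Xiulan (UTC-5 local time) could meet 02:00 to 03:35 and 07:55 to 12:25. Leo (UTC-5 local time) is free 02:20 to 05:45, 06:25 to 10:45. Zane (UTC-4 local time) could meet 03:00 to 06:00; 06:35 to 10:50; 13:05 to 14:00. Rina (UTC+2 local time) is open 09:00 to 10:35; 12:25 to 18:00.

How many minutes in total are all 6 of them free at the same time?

175

Gita in UTC: 07:00-09:25, 12:00-14:50, 17:00-18:00 (subtract 2h to convert from UTC+2).
Divya in UTC: 07:35-10:40, 12:55-16:05 (subtract 4h to convert from UTC+4).
Xiulan in UTC: 07:00-08:35, 12:55-17:25 (add 5h to convert from UTC-5).
Leo in UTC: 07:20-10:45, 11:25-15:45 (add 5h to convert from UTC-5).
Zane in UTC: 07:00-10:00, 10:35-14:50, 17:05-18:00 (add 4h to convert from UTC-4).
Rina in UTC: 07:00-08:35, 10:25-16:00 (subtract 2h to convert from UTC+2).
Gita ∩ Divya: 07:35-09:25, 12:55-14:50.
Gita ∩ Divya ∩ Xiulan: 07:35-08:35, 12:55-14:50.
Gita ∩ Divya ∩ Xiulan ∩ Leo: 07:35-08:35, 12:55-14:50.
Gita ∩ Divya ∩ Xiulan ∩ Leo ∩ Zane: 07:35-08:35, 12:55-14:50.
Gita ∩ Divya ∩ Xiulan ∩ Leo ∩ Zane ∩ Rina: 07:35-08:35, 12:55-14:50.
So the common availability across everyone is 07:35-08:35, 12:55-14:50.
Summing the common windows: 60 + 115 = 175 minutes.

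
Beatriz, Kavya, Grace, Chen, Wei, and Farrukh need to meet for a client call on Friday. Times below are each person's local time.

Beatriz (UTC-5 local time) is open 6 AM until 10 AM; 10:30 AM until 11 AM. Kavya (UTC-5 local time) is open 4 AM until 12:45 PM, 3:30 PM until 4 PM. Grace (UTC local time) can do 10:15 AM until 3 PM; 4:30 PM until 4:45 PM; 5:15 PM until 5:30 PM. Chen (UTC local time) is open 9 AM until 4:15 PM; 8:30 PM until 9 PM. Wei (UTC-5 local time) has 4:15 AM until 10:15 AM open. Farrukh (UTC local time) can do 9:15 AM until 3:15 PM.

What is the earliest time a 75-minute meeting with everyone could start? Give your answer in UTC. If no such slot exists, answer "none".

Beatriz in UTC: 11:00-15:00, 15:30-16:00 (add 5h to convert from UTC-5).
Kavya in UTC: 09:00-17:45, 20:30-21:00 (add 5h to convert from UTC-5).
Grace in UTC: 10:15-15:00, 16:30-16:45, 17:15-17:30.
Chen in UTC: 09:00-16:15, 20:30-21:00.
Wei in UTC: 09:15-15:15 (add 5h to convert from UTC-5).
Farrukh in UTC: 09:15-15:15.
Beatriz ∩ Kavya: 11:00-15:00, 15:30-16:00.
Beatriz ∩ Kavya ∩ Grace: 11:00-15:00.
Beatriz ∩ Kavya ∩ Grace ∩ Chen: 11:00-15:00.
Beatriz ∩ Kavya ∩ Grace ∩ Chen ∩ Wei: 11:00-15:00.
Beatriz ∩ Kavya ∩ Grace ∩ Chen ∩ Wei ∩ Farrukh: 11:00-15:00.
The first common window of at least 75 minutes is 11:00-15:00, so the earliest start is 11:00.

11:00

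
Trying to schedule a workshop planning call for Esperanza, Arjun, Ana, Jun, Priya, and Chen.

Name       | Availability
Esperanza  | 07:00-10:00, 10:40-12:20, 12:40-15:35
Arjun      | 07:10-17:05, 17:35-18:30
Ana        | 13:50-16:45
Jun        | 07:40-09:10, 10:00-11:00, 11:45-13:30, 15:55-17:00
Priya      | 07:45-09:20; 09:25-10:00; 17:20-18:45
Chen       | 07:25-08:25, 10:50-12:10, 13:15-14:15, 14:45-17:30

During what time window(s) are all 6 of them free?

Esperanza ∩ Arjun: 07:10-10:00, 10:40-12:20, 12:40-15:35.
Esperanza ∩ Arjun ∩ Ana: 13:50-15:35.
Esperanza ∩ Arjun ∩ Ana ∩ Jun: ∅.
Esperanza ∩ Arjun ∩ Ana ∩ Jun ∩ Priya: ∅.
Esperanza ∩ Arjun ∩ Ana ∩ Jun ∩ Priya ∩ Chen: ∅.
There is no time when everyone is free.

none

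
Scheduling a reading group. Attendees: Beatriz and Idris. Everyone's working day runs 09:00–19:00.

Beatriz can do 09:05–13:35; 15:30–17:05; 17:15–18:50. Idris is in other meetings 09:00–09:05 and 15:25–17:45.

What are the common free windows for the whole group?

Beatriz free: 09:05-13:35, 15:30-17:05, 17:15-18:50.
Idris free: 09:05-15:25, 17:45-19:00 (invert busy blocks within the working day).
Beatriz ∩ Idris: 09:05-13:35, 17:45-18:50.

09:05-13:35, 17:45-18:50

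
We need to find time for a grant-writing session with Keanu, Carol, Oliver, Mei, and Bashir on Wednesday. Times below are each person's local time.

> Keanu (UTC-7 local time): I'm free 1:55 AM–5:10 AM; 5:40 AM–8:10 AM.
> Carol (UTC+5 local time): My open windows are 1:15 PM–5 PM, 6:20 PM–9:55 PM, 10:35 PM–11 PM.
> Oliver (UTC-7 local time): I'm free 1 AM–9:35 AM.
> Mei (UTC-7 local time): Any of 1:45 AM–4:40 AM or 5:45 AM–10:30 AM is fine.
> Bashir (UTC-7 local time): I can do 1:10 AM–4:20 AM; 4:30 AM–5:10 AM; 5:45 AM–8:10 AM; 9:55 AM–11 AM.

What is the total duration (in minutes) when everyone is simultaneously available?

Keanu in UTC: 08:55-12:10, 12:40-15:10 (add 7h to convert from UTC-7).
Carol in UTC: 08:15-12:00, 13:20-16:55, 17:35-18:00 (subtract 5h to convert from UTC+5).
Oliver in UTC: 08:00-16:35 (add 7h to convert from UTC-7).
Mei in UTC: 08:45-11:40, 12:45-17:30 (add 7h to convert from UTC-7).
Bashir in UTC: 08:10-11:20, 11:30-12:10, 12:45-15:10, 16:55-18:00 (add 7h to convert from UTC-7).
Keanu ∩ Carol: 08:55-12:00, 13:20-15:10.
Keanu ∩ Carol ∩ Oliver: 08:55-12:00, 13:20-15:10.
Keanu ∩ Carol ∩ Oliver ∩ Mei: 08:55-11:40, 13:20-15:10.
Keanu ∩ Carol ∩ Oliver ∩ Mei ∩ Bashir: 08:55-11:20, 11:30-11:40, 13:20-15:10.
Summing the common windows: 145 + 10 + 110 = 265 minutes.

265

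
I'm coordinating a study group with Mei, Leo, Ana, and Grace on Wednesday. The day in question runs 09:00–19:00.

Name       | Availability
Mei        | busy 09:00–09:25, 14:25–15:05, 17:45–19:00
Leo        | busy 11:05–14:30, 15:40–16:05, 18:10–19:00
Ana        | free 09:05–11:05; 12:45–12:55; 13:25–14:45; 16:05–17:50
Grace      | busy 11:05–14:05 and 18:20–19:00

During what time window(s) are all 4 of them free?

09:25-11:05, 16:05-17:45

Mei free: 09:25-14:25, 15:05-17:45 (invert busy blocks within the working day).
Leo free: 09:00-11:05, 14:30-15:40, 16:05-18:10 (invert busy blocks within the working day).
Ana free: 09:05-11:05, 12:45-12:55, 13:25-14:45, 16:05-17:50.
Grace free: 09:00-11:05, 14:05-18:20 (invert busy blocks within the working day).
Mei ∩ Leo: 09:25-11:05, 15:05-15:40, 16:05-17:45.
Mei ∩ Leo ∩ Ana: 09:25-11:05, 16:05-17:45.
Mei ∩ Leo ∩ Ana ∩ Grace: 09:25-11:05, 16:05-17:45.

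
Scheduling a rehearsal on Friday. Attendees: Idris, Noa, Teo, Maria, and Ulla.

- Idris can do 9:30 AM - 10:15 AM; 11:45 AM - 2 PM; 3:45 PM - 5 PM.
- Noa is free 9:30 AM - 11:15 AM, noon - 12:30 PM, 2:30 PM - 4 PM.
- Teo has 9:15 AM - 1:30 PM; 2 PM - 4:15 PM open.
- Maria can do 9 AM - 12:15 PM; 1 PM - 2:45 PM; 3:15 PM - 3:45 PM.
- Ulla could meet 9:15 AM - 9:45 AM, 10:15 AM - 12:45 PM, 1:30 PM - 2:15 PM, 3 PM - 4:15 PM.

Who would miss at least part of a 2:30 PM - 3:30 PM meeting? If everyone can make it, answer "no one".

Idris, Maria, Ulla

Idris: not fully free for 14:30-15:30. Noa: free for 14:30-15:30. Teo: free for 14:30-15:30. Maria: not fully free for 14:30-15:30. Ulla: not fully free for 14:30-15:30.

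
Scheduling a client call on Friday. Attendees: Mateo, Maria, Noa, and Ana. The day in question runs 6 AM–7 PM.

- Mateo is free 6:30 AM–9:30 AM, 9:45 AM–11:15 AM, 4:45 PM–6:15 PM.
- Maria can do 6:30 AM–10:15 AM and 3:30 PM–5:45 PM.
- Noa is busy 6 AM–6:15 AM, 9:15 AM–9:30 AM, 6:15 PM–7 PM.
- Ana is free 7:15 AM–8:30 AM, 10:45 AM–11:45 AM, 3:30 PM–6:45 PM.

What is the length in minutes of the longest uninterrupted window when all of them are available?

75

Mateo free: 06:30-09:30, 09:45-11:15, 16:45-18:15.
Maria free: 06:30-10:15, 15:30-17:45.
Noa free: 06:15-09:15, 09:30-18:15 (invert busy blocks within the working day).
Ana free: 07:15-08:30, 10:45-11:45, 15:30-18:45.
Mateo ∩ Maria: 06:30-09:30, 09:45-10:15, 16:45-17:45.
Mateo ∩ Maria ∩ Noa: 06:30-09:15, 09:45-10:15, 16:45-17:45.
Mateo ∩ Maria ∩ Noa ∩ Ana: 07:15-08:30, 16:45-17:45.
The longest is 07:15-08:30 at 75 minutes.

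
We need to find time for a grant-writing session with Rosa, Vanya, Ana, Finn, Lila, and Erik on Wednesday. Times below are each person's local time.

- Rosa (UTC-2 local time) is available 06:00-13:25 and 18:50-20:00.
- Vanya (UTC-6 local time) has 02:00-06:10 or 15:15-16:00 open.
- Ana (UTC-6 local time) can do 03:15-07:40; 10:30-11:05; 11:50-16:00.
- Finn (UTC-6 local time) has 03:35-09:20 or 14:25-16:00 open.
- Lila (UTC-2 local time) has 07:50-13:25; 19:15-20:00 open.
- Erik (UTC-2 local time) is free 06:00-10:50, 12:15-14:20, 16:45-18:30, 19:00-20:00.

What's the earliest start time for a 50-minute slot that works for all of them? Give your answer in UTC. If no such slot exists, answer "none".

09:50

Rosa in UTC: 08:00-15:25, 20:50-22:00 (add 2h to convert from UTC-2).
Vanya in UTC: 08:00-12:10, 21:15-22:00 (add 6h to convert from UTC-6).
Ana in UTC: 09:15-13:40, 16:30-17:05, 17:50-22:00 (add 6h to convert from UTC-6).
Finn in UTC: 09:35-15:20, 20:25-22:00 (add 6h to convert from UTC-6).
Lila in UTC: 09:50-15:25, 21:15-22:00 (add 2h to convert from UTC-2).
Erik in UTC: 08:00-12:50, 14:15-16:20, 18:45-20:30, 21:00-22:00 (add 2h to convert from UTC-2).
Rosa ∩ Vanya: 08:00-12:10, 21:15-22:00.
Rosa ∩ Vanya ∩ Ana: 09:15-12:10, 21:15-22:00.
Rosa ∩ Vanya ∩ Ana ∩ Finn: 09:35-12:10, 21:15-22:00.
Rosa ∩ Vanya ∩ Ana ∩ Finn ∩ Lila: 09:50-12:10, 21:15-22:00.
Rosa ∩ Vanya ∩ Ana ∩ Finn ∩ Lila ∩ Erik: 09:50-12:10, 21:15-22:00.
Those are the intersection windows.
The first common window of at least 50 minutes is 09:50-12:10, so the earliest start is 09:50.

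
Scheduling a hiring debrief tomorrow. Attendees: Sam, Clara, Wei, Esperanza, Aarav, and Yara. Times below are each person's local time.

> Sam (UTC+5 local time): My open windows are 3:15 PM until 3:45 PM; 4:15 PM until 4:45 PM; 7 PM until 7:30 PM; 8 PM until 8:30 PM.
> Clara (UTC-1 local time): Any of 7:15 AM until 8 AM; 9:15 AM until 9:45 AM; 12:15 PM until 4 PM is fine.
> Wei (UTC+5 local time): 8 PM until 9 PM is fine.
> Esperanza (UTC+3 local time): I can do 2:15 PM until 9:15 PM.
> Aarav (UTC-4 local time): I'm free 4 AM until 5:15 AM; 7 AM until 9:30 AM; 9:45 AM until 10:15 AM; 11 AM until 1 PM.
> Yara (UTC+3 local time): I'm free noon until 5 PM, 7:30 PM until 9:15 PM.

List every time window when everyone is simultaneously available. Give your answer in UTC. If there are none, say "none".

Sam in UTC: 10:15-10:45, 11:15-11:45, 14:00-14:30, 15:00-15:30 (subtract 5h to convert from UTC+5).
Clara in UTC: 08:15-09:00, 10:15-10:45, 13:15-17:00 (add 1h to convert from UTC-1).
Wei in UTC: 15:00-16:00 (subtract 5h to convert from UTC+5).
Esperanza in UTC: 11:15-18:15 (subtract 3h to convert from UTC+3).
Aarav in UTC: 08:00-09:15, 11:00-13:30, 13:45-14:15, 15:00-17:00 (add 4h to convert from UTC-4).
Yara in UTC: 09:00-14:00, 16:30-18:15 (subtract 3h to convert from UTC+3).
Sam ∩ Clara: 10:15-10:45, 14:00-14:30, 15:00-15:30.
Sam ∩ Clara ∩ Wei: 15:00-15:30.
Sam ∩ Clara ∩ Wei ∩ Esperanza: 15:00-15:30.
Sam ∩ Clara ∩ Wei ∩ Esperanza ∩ Aarav: 15:00-15:30.
Sam ∩ Clara ∩ Wei ∩ Esperanza ∩ Aarav ∩ Yara: ∅.
There is no time when everyone is free.

none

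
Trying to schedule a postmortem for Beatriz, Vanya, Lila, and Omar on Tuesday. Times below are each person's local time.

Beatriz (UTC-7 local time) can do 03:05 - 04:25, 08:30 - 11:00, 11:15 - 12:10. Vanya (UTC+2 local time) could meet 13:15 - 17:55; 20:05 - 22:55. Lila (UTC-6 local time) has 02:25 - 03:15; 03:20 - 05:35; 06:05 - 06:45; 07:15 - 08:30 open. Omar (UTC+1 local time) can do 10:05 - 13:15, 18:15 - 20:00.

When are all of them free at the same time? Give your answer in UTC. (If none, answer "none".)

11:15-11:25

Beatriz in UTC: 10:05-11:25, 15:30-18:00, 18:15-19:10 (add 7h to convert from UTC-7).
Vanya in UTC: 11:15-15:55, 18:05-20:55 (subtract 2h to convert from UTC+2).
Lila in UTC: 08:25-09:15, 09:20-11:35, 12:05-12:45, 13:15-14:30 (add 6h to convert from UTC-6).
Omar in UTC: 09:05-12:15, 17:15-19:00 (subtract 1h to convert from UTC+1).
Beatriz ∩ Vanya: 11:15-11:25, 15:30-15:55, 18:15-19:10.
Beatriz ∩ Vanya ∩ Lila: 11:15-11:25.
Beatriz ∩ Vanya ∩ Lila ∩ Omar: 11:15-11:25.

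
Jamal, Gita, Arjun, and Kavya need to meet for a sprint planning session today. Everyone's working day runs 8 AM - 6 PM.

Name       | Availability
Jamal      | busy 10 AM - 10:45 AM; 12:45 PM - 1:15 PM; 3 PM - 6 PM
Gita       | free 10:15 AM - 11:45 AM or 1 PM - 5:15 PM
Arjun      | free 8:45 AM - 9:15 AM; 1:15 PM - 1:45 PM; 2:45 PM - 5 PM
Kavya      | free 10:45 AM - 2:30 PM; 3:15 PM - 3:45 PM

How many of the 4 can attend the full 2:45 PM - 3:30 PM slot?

Jamal free: 08:00-10:00, 10:45-12:45, 13:15-15:00 (invert busy blocks within the working day).
Gita free: 10:15-11:45, 13:00-17:15.
Arjun free: 08:45-09:15, 13:15-13:45, 14:45-17:00.
Kavya free: 10:45-14:30, 15:15-15:45.
Gita and Arjun can make the full 14:45-15:30 slot — that's 2.

2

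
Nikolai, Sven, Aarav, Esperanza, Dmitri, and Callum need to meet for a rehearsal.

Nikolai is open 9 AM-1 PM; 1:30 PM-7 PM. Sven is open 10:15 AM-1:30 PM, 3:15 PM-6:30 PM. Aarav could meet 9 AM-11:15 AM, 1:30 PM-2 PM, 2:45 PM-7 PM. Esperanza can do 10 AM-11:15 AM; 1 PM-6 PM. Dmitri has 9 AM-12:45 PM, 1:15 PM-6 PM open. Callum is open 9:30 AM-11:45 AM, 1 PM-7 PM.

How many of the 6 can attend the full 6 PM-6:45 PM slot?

Nikolai, Aarav, and Callum can make the full 18:00-18:45 slot — that's 3.

3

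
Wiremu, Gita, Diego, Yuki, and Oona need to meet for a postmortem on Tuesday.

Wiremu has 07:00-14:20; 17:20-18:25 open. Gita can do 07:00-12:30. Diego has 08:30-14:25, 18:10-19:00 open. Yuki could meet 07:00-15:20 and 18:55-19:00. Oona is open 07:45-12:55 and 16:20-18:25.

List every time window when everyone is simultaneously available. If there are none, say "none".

08:30-12:30

Wiremu ∩ Gita: 07:00-12:30.
Wiremu ∩ Gita ∩ Diego: 08:30-12:30.
Wiremu ∩ Gita ∩ Diego ∩ Yuki: 08:30-12:30.
Wiremu ∩ Gita ∩ Diego ∩ Yuki ∩ Oona: 08:30-12:30.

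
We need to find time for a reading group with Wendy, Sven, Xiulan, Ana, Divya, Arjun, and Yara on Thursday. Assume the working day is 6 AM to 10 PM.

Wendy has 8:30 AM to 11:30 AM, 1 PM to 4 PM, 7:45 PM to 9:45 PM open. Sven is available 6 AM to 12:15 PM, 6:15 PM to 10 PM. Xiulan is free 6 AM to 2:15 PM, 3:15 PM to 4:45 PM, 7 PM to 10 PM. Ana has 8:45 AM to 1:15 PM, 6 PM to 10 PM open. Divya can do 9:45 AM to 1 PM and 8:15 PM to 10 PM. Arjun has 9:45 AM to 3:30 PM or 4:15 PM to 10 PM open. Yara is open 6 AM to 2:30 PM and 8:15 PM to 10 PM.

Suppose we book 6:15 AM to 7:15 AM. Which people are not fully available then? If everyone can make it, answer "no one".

Wendy: not fully free for 06:15-07:15. Sven: free for 06:15-07:15. Xiulan: free for 06:15-07:15. Ana: not fully free for 06:15-07:15. Divya: not fully free for 06:15-07:15. Arjun: not fully free for 06:15-07:15. Yara: free for 06:15-07:15.

Ana, Arjun, Divya, Wendy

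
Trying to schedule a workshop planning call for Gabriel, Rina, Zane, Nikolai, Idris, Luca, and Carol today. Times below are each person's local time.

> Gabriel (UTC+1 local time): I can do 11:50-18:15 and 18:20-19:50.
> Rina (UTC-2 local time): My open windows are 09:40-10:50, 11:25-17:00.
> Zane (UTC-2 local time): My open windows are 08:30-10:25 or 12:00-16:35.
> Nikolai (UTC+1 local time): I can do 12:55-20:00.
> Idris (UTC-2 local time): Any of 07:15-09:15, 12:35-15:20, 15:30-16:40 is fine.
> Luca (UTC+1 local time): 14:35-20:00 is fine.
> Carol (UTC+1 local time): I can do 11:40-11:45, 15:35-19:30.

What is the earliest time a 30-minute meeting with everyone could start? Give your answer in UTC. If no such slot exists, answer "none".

Gabriel in UTC: 10:50-17:15, 17:20-18:50 (subtract 1h to convert from UTC+1).
Rina in UTC: 11:40-12:50, 13:25-19:00 (add 2h to convert from UTC-2).
Zane in UTC: 10:30-12:25, 14:00-18:35 (add 2h to convert from UTC-2).
Nikolai in UTC: 11:55-19:00 (subtract 1h to convert from UTC+1).
Idris in UTC: 09:15-11:15, 14:35-17:20, 17:30-18:40 (add 2h to convert from UTC-2).
Luca in UTC: 13:35-19:00 (subtract 1h to convert from UTC+1).
Carol in UTC: 10:40-10:45, 14:35-18:30 (subtract 1h to convert from UTC+1).
Gabriel ∩ Rina: 11:40-12:50, 13:25-17:15, 17:20-18:50.
Gabriel ∩ Rina ∩ Zane: 11:40-12:25, 14:00-17:15, 17:20-18:35.
Gabriel ∩ Rina ∩ Zane ∩ Nikolai: 11:55-12:25, 14:00-17:15, 17:20-18:35.
Gabriel ∩ Rina ∩ Zane ∩ Nikolai ∩ Idris: 14:35-17:15, 17:30-18:35.
Gabriel ∩ Rina ∩ Zane ∩ Nikolai ∩ Idris ∩ Luca: 14:35-17:15, 17:30-18:35.
Gabriel ∩ Rina ∩ Zane ∩ Nikolai ∩ Idris ∩ Luca ∩ Carol: 14:35-17:15, 17:30-18:30.
The first common window of at least 30 minutes is 14:35-17:15, so the earliest start is 14:35.

14:35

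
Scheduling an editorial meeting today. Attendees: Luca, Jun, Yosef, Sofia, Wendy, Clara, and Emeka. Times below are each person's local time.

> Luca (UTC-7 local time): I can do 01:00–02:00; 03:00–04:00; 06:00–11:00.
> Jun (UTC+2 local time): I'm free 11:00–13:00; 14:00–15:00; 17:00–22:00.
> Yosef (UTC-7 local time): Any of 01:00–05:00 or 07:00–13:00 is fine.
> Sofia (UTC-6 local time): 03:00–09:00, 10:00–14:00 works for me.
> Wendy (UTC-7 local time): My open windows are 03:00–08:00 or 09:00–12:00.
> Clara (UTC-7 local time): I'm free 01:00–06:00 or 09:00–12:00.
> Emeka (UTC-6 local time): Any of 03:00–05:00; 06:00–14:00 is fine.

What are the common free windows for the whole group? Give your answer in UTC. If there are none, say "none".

10:00-11:00, 16:00-18:00

Luca in UTC: 08:00-09:00, 10:00-11:00, 13:00-18:00 (add 7h to convert from UTC-7).
Jun in UTC: 09:00-11:00, 12:00-13:00, 15:00-20:00 (subtract 2h to convert from UTC+2).
Yosef in UTC: 08:00-12:00, 14:00-20:00 (add 7h to convert from UTC-7).
Sofia in UTC: 09:00-15:00, 16:00-20:00 (add 6h to convert from UTC-6).
Wendy in UTC: 10:00-15:00, 16:00-19:00 (add 7h to convert from UTC-7).
Clara in UTC: 08:00-13:00, 16:00-19:00 (add 7h to convert from UTC-7).
Emeka in UTC: 09:00-11:00, 12:00-20:00 (add 6h to convert from UTC-6).
Luca ∩ Jun: 10:00-11:00, 15:00-18:00.
Luca ∩ Jun ∩ Yosef: 10:00-11:00, 15:00-18:00.
Luca ∩ Jun ∩ Yosef ∩ Sofia: 10:00-11:00, 16:00-18:00.
Luca ∩ Jun ∩ Yosef ∩ Sofia ∩ Wendy: 10:00-11:00, 16:00-18:00.
Luca ∩ Jun ∩ Yosef ∩ Sofia ∩ Wendy ∩ Clara: 10:00-11:00, 16:00-18:00.
Luca ∩ Jun ∩ Yosef ∩ Sofia ∩ Wendy ∩ Clara ∩ Emeka: 10:00-11:00, 16:00-18:00.
So the common availability across everyone is 10:00-11:00, 16:00-18:00.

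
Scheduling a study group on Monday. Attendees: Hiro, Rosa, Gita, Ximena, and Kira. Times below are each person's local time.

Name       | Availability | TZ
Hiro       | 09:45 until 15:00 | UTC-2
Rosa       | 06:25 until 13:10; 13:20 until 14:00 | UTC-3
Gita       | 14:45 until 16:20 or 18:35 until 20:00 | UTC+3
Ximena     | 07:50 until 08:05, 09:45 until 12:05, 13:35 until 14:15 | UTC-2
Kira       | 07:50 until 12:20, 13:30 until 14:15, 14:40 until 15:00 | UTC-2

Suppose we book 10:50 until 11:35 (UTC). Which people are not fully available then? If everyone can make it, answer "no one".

Gita, Hiro, Ximena

Hiro in UTC: 11:45-17:00 (add 2h to convert from UTC-2).
Rosa in UTC: 09:25-16:10, 16:20-17:00 (add 3h to convert from UTC-3).
Gita in UTC: 11:45-13:20, 15:35-17:00 (subtract 3h to convert from UTC+3).
Ximena in UTC: 09:50-10:05, 11:45-14:05, 15:35-16:15 (add 2h to convert from UTC-2).
Kira in UTC: 09:50-14:20, 15:30-16:15, 16:40-17:00 (add 2h to convert from UTC-2).
Hiro: not fully free for 10:50-11:35. Rosa: free for 10:50-11:35. Gita: not fully free for 10:50-11:35. Ximena: not fully free for 10:50-11:35. Kira: free for 10:50-11:35.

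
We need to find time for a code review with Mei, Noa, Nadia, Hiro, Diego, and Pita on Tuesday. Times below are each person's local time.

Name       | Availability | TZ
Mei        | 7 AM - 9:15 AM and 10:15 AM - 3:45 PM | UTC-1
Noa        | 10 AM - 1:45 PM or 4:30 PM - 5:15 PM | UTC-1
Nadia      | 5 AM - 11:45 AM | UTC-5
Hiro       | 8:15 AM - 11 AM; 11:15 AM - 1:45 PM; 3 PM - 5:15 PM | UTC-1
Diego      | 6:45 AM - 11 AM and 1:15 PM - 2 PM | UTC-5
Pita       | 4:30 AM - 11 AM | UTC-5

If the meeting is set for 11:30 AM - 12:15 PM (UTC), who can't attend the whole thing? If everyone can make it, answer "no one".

Mei in UTC: 08:00-10:15, 11:15-16:45 (add 1h to convert from UTC-1).
Noa in UTC: 11:00-14:45, 17:30-18:15 (add 1h to convert from UTC-1).
Nadia in UTC: 10:00-16:45 (add 5h to convert from UTC-5).
Hiro in UTC: 09:15-12:00, 12:15-14:45, 16:00-18:15 (add 1h to convert from UTC-1).
Diego in UTC: 11:45-16:00, 18:15-19:00 (add 5h to convert from UTC-5).
Pita in UTC: 09:30-16:00 (add 5h to convert from UTC-5).
Mei: free for 11:30-12:15. Noa: free for 11:30-12:15. Nadia: free for 11:30-12:15. Hiro: not fully free for 11:30-12:15. Diego: not fully free for 11:30-12:15. Pita: free for 11:30-12:15.

Diego, Hiro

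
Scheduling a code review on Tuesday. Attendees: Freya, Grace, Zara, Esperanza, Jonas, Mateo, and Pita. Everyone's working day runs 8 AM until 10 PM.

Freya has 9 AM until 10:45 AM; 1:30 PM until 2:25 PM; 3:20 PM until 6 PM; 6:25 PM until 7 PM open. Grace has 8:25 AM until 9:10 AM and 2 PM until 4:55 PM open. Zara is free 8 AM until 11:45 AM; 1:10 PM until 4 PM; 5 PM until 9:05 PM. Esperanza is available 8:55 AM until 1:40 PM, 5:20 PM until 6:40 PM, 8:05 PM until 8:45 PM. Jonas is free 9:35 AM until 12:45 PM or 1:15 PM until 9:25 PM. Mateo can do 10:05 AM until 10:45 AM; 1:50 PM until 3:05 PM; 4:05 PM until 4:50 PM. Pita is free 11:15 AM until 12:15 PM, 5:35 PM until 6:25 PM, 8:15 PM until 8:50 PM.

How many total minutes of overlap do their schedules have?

Freya ∩ Grace: 09:00-09:10, 14:00-14:25, 15:20-16:55.
Freya ∩ Grace ∩ Zara: 09:00-09:10, 14:00-14:25, 15:20-16:00.
Freya ∩ Grace ∩ Zara ∩ Esperanza: 09:00-09:10.
Freya ∩ Grace ∩ Zara ∩ Esperanza ∩ Jonas: ∅.
Freya ∩ Grace ∩ Zara ∩ Esperanza ∩ Jonas ∩ Mateo: ∅.
Freya ∩ Grace ∩ Zara ∩ Esperanza ∩ Jonas ∩ Mateo ∩ Pita: ∅.
There is no time when everyone is free.
There is no common window, so the total is 0 minutes.

0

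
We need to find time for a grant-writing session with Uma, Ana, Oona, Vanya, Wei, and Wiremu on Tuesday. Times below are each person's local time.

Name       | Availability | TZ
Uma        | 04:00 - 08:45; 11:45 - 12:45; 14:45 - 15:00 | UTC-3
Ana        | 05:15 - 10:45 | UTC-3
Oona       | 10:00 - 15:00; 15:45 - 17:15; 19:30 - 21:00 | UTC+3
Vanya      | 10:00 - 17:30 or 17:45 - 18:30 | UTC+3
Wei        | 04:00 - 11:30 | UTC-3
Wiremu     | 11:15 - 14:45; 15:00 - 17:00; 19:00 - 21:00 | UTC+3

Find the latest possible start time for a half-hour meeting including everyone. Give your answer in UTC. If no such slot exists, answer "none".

Uma in UTC: 07:00-11:45, 14:45-15:45, 17:45-18:00 (add 3h to convert from UTC-3).
Ana in UTC: 08:15-13:45 (add 3h to convert from UTC-3).
Oona in UTC: 07:00-12:00, 12:45-14:15, 16:30-18:00 (subtract 3h to convert from UTC+3).
Vanya in UTC: 07:00-14:30, 14:45-15:30 (subtract 3h to convert from UTC+3).
Wei in UTC: 07:00-14:30 (add 3h to convert from UTC-3).
Wiremu in UTC: 08:15-11:45, 12:00-14:00, 16:00-18:00 (subtract 3h to convert from UTC+3).
Uma ∩ Ana: 08:15-11:45.
Uma ∩ Ana ∩ Oona: 08:15-11:45.
Uma ∩ Ana ∩ Oona ∩ Vanya: 08:15-11:45.
Uma ∩ Ana ∩ Oona ∩ Vanya ∩ Wei: 08:15-11:45.
Uma ∩ Ana ∩ Oona ∩ Vanya ∩ Wei ∩ Wiremu: 08:15-11:45.
The last common window of at least 30 minutes is 08:15-11:45; a 30-minute meeting can start as late as 11:15 and still end by 11:45.

11:15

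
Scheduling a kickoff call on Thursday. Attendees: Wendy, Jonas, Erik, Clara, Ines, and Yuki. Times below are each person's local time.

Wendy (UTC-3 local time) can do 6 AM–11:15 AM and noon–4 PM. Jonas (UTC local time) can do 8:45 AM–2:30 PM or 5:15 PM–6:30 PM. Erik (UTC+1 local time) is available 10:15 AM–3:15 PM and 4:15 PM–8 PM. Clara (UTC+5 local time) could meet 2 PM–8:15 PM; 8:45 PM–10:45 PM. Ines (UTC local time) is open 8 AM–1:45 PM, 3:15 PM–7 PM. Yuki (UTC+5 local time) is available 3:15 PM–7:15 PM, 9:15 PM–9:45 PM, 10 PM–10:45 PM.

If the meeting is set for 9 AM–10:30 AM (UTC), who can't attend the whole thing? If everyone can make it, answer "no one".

Wendy in UTC: 09:00-14:15, 15:00-19:00 (add 3h to convert from UTC-3).
Jonas in UTC: 08:45-14:30, 17:15-18:30.
Erik in UTC: 09:15-14:15, 15:15-19:00 (subtract 1h to convert from UTC+1).
Clara in UTC: 09:00-15:15, 15:45-17:45 (subtract 5h to convert from UTC+5).
Ines in UTC: 08:00-13:45, 15:15-19:00.
Yuki in UTC: 10:15-14:15, 16:15-16:45, 17:00-17:45 (subtract 5h to convert from UTC+5).
Wendy: free for 09:00-10:30. Jonas: free for 09:00-10:30. Erik: not fully free for 09:00-10:30. Clara: free for 09:00-10:30. Ines: free for 09:00-10:30. Yuki: not fully free for 09:00-10:30.

Erik, Yuki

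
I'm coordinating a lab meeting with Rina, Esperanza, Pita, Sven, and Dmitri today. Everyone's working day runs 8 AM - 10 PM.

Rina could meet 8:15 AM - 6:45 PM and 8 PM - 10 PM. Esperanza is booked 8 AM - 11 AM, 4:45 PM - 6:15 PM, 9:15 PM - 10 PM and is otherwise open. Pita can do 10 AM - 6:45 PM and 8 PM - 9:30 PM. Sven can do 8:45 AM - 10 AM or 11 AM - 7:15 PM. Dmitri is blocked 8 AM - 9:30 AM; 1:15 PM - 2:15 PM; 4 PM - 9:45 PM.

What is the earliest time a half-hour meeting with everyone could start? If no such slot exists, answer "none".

11:00

Rina free: 08:15-18:45, 20:00-22:00.
Esperanza free: 11:00-16:45, 18:15-21:15 (invert busy blocks within the working day).
Pita free: 10:00-18:45, 20:00-21:30.
Sven free: 08:45-10:00, 11:00-19:15.
Dmitri free: 09:30-13:15, 14:15-16:00, 21:45-22:00 (invert busy blocks within the working day).
Rina ∩ Esperanza: 11:00-16:45, 18:15-18:45, 20:00-21:15.
Rina ∩ Esperanza ∩ Pita: 11:00-16:45, 18:15-18:45, 20:00-21:15.
Rina ∩ Esperanza ∩ Pita ∩ Sven: 11:00-16:45, 18:15-18:45.
Rina ∩ Esperanza ∩ Pita ∩ Sven ∩ Dmitri: 11:00-13:15, 14:15-16:00.
The first common window of at least 30 minutes is 11:00-13:15, so the earliest start is 11:00.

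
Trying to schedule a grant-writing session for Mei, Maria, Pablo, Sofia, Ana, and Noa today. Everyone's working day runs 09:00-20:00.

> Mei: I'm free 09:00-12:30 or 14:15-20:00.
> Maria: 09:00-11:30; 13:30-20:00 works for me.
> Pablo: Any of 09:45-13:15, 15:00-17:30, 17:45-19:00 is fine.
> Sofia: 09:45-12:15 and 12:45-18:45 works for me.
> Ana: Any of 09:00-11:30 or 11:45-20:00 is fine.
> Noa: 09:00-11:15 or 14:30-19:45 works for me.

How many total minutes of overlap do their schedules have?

Mei ∩ Maria: 09:00-11:30, 14:15-20:00.
Mei ∩ Maria ∩ Pablo: 09:45-11:30, 15:00-17:30, 17:45-19:00.
Mei ∩ Maria ∩ Pablo ∩ Sofia: 09:45-11:30, 15:00-17:30, 17:45-18:45.
Mei ∩ Maria ∩ Pablo ∩ Sofia ∩ Ana: 09:45-11:30, 15:00-17:30, 17:45-18:45.
Mei ∩ Maria ∩ Pablo ∩ Sofia ∩ Ana ∩ Noa: 09:45-11:15, 15:00-17:30, 17:45-18:45.
Summing the common windows: 90 + 150 + 60 = 300 minutes.

300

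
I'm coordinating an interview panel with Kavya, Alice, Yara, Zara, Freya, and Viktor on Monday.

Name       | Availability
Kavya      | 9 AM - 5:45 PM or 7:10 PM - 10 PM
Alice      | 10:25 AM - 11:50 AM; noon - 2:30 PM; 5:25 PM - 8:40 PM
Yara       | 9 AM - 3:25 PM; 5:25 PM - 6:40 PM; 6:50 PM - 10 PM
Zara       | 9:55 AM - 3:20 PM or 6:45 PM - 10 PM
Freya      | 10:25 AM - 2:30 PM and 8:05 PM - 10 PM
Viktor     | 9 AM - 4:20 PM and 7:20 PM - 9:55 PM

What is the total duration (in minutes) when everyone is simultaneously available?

270

Kavya ∩ Alice: 10:25-11:50, 12:00-14:30, 17:25-17:45, 19:10-20:40.
Kavya ∩ Alice ∩ Yara: 10:25-11:50, 12:00-14:30, 17:25-17:45, 19:10-20:40.
Kavya ∩ Alice ∩ Yara ∩ Zara: 10:25-11:50, 12:00-14:30, 19:10-20:40.
Kavya ∩ Alice ∩ Yara ∩ Zara ∩ Freya: 10:25-11:50, 12:00-14:30, 20:05-20:40.
Kavya ∩ Alice ∩ Yara ∩ Zara ∩ Freya ∩ Viktor: 10:25-11:50, 12:00-14:30, 20:05-20:40.
Those are the intersection windows.
Summing the common windows: 85 + 150 + 35 = 270 minutes.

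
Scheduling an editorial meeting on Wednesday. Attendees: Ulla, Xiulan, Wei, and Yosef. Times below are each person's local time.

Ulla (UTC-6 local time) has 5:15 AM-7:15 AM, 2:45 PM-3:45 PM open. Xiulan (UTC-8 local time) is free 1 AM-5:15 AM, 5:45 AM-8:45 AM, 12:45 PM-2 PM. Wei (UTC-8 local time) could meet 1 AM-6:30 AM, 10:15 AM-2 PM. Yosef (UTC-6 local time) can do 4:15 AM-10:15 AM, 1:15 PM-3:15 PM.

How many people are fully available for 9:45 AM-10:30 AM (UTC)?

Ulla in UTC: 11:15-13:15, 20:45-21:45 (add 6h to convert from UTC-6).
Xiulan in UTC: 09:00-13:15, 13:45-16:45, 20:45-22:00 (add 8h to convert from UTC-8).
Wei in UTC: 09:00-14:30, 18:15-22:00 (add 8h to convert from UTC-8).
Yosef in UTC: 10:15-16:15, 19:15-21:15 (add 6h to convert from UTC-6).
Xiulan and Wei can make the full 09:45-10:30 slot — that's 2.

2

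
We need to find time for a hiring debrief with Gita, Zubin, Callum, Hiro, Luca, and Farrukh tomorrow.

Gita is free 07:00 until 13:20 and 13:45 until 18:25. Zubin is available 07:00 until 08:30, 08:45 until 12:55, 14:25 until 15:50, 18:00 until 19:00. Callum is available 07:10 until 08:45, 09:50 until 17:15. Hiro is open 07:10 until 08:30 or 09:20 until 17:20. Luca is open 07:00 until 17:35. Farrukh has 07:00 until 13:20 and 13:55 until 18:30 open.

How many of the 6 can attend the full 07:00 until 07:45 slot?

4

Gita, Zubin, Luca, and Farrukh can make the full 07:00-07:45 slot — that's 4.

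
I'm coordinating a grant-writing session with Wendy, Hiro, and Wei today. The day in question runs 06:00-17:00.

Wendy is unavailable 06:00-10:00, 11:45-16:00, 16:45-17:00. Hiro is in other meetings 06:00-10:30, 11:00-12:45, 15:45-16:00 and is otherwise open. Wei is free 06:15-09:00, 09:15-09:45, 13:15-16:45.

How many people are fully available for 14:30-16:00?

Wendy free: 10:00-11:45, 16:00-16:45 (invert busy blocks within the working day).
Hiro free: 10:30-11:00, 12:45-15:45, 16:00-17:00 (invert busy blocks within the working day).
Wei free: 06:15-09:00, 09:15-09:45, 13:15-16:45.
Wei can make the full 14:30-16:00 slot — that's 1.

1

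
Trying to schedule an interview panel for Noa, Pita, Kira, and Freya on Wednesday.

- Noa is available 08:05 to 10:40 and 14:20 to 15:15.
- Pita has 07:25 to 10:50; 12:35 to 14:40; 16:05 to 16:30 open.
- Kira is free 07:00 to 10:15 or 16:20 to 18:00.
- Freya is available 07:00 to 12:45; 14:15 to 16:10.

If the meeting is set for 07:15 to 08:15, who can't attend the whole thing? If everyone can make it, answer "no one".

Noa: not fully free for 07:15-08:15. Pita: not fully free for 07:15-08:15. Kira: free for 07:15-08:15. Freya: free for 07:15-08:15.

Noa, Pita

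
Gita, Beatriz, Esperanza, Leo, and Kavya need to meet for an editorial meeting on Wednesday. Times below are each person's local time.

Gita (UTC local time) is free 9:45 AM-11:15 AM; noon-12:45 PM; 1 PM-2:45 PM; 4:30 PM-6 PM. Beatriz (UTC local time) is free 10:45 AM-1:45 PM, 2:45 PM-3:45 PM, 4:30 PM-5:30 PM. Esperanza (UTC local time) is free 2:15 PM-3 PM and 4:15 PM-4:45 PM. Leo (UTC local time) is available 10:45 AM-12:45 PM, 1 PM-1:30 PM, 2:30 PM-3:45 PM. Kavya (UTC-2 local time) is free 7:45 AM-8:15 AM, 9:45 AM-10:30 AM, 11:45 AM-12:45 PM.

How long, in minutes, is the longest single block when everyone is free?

0

Gita in UTC: 09:45-11:15, 12:00-12:45, 13:00-14:45, 16:30-18:00.
Beatriz in UTC: 10:45-13:45, 14:45-15:45, 16:30-17:30.
Esperanza in UTC: 14:15-15:00, 16:15-16:45.
Leo in UTC: 10:45-12:45, 13:00-13:30, 14:30-15:45.
Kavya in UTC: 09:45-10:15, 11:45-12:30, 13:45-14:45 (add 2h to convert from UTC-2).
Gita ∩ Beatriz: 10:45-11:15, 12:00-12:45, 13:00-13:45, 16:30-17:30.
Gita ∩ Beatriz ∩ Esperanza: 16:30-16:45.
Gita ∩ Beatriz ∩ Esperanza ∩ Leo: ∅.
Gita ∩ Beatriz ∩ Esperanza ∩ Leo ∩ Kavya: ∅.
There is no time when everyone is free.
No common window exists, so the longest block is 0 minutes.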